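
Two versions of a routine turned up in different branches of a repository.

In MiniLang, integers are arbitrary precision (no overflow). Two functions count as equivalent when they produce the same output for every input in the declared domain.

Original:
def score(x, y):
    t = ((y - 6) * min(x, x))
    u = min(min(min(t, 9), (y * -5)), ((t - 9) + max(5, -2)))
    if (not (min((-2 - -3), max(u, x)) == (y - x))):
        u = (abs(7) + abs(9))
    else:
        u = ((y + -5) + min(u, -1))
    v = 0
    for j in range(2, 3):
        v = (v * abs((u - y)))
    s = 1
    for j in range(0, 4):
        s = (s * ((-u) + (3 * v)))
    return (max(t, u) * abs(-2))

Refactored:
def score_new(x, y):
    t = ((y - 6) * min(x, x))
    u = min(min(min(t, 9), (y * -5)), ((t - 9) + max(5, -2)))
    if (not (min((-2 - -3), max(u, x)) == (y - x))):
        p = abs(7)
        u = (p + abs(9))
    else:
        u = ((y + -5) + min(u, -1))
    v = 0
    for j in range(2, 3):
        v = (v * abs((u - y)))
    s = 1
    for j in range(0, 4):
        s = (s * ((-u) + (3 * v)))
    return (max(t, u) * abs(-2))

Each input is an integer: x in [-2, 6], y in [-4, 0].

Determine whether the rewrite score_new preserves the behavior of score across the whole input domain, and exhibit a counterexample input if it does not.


Behavior is preserved: although statement counts differ; and local variable names differ, the outputs never diverge.
Spot check at x=6, y=0 — score: t=-36, then u=-40, then (not (min((-2 - -3), max(u, x)) == (y - x))) is true, then u=16, then v=0, then (j=2), then v=0, then s=1, then (j=0), then s=-16, then (j=1), then s=256, then (j=2), then s=-4096, then (j=3), then s=65536, then returns 32. score_new: t=-36, then u=-40, then (not (min((-2 - -3), max(u, x)) == (y - x))) is true, then p=7, then u=16, then v=0, then (j=2), then v=0, then s=1, then (j=0), then s=-16, then (j=1), then s=256, then (j=2), then s=-4096, then (j=3), then s=65536, then returns 32. Both give 32.
An exhaustive pass over the 45 declared inputs shows identical outputs.
verdict: equivalent


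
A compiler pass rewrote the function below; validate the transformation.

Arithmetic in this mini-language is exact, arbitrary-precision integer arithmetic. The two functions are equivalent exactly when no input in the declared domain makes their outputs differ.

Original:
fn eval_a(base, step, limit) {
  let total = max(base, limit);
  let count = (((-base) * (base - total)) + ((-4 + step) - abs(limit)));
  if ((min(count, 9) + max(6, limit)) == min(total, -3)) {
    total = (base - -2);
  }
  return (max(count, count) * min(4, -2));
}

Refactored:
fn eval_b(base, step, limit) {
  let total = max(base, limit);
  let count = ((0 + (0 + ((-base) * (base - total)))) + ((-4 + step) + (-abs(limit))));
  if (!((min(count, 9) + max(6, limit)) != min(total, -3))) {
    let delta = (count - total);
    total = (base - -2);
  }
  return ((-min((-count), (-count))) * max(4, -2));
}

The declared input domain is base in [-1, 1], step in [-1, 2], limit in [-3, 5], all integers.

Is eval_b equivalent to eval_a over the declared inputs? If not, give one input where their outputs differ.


Consider the input base=-1, step=-1, limit=-3.
eval_a: total := -1 | count := -8 | ((min(count, 9) + max(6, limit)) == min(total, -3)): false | result 16
eval_b: total := -1 | count := -8 | (!((min(count, 9) + max(6, limit)) != min(total, -3))): false | result -32
16 != -32, so the rewrite changes behavior.
verdict: not equivalent; witness: base=-1, step=-1, limit=-3


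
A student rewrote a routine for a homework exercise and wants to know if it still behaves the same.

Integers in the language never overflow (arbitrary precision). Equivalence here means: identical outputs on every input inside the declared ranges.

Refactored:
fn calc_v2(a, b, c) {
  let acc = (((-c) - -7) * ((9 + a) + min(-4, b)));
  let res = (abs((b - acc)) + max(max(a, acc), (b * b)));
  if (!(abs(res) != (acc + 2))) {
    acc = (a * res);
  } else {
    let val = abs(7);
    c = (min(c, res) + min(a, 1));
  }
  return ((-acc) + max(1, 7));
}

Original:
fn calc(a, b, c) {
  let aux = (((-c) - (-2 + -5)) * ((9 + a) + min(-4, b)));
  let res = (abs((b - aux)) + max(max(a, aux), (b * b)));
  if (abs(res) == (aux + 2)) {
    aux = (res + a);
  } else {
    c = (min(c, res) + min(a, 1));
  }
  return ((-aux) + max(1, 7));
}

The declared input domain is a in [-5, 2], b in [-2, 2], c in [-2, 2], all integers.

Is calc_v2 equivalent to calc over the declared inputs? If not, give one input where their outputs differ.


Consider the input a=-5, b=-1, c=-2.
calc: aux=0, then res=2, then (abs(res) == (aux + 2)) is true, then aux=-3, then returns 10
calc_v2: acc=0, then res=2, then (!(abs(res) != (acc + 2))) is true, then acc=-10, then returns 17
10 and 17 differ, so these are not the same function on this domain.
verdict: not equivalent; witness: a=-5, b=-1, c=-2


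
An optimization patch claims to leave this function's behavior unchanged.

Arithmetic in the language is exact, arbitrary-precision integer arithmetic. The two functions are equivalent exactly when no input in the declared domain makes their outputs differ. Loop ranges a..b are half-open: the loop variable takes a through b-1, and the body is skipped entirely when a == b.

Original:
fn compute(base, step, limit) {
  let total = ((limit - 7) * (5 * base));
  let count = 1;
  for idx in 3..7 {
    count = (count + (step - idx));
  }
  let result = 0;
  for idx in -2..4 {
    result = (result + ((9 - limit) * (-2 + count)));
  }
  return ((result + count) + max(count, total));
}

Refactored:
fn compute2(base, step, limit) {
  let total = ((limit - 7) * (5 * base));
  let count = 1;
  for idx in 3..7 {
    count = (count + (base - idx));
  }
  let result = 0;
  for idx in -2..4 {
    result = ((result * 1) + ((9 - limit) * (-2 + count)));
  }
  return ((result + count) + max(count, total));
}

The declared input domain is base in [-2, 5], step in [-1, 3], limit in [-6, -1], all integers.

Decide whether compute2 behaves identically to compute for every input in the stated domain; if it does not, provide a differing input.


Not equivalent: base=-2, step=-1, limit=-6 separates them (-1961 vs -2325).
compute: total=130, then count=1, then (idx=3), then count=-3, then (idx=4), then count=-8, then (idx=5), then count=-14, then (idx=6), then count=-21, then result=0, then (idx=-2), then result=-345, then (idx=-1), then result=-690, then (idx=0), then result=-1035, then (idx=1), then result=-1380, then (idx=2), then result=-1725, then (idx=3), then result=-2070, then returns -1961
compute2: total=130, then count=1, then (idx=3), then count=-4, then (idx=4), then count=-10, then (idx=5), then count=-17, then (idx=6), then count=-25, then result=0, then (idx=-2), then result=-405, then (idx=-1), then result=-810, then (idx=0), then result=-1215, then (idx=1), then result=-1620, then (idx=2), then result=-2025, then (idx=3), then result=-2430, then returns -2325
verdict: not equivalent; witness: base=-2, step=-1, limit=-6


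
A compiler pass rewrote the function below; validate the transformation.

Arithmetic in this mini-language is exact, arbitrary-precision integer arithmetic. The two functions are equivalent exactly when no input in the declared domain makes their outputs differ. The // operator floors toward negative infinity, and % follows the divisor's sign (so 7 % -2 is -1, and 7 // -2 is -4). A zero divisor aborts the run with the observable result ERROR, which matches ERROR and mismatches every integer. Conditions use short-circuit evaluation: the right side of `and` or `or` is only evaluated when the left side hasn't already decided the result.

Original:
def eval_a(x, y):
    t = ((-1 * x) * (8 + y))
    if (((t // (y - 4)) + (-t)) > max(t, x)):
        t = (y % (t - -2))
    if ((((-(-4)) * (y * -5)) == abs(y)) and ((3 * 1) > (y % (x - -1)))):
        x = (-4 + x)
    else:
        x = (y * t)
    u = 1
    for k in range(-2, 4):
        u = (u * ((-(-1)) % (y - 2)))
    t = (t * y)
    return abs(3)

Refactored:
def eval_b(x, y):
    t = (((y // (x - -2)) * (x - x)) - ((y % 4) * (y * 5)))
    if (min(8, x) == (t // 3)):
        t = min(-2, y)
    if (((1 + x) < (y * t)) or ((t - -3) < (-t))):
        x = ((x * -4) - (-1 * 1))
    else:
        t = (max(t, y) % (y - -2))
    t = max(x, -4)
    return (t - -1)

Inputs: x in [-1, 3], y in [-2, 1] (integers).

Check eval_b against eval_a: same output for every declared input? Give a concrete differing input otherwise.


Consider the input x=-1, y=-2.
eval_a: t becomes 6; next (((t // (y - 4)) + (-t)) > max(t, x)) evaluates to false; next ((((-(-4)) * (y * -5)) == abs(y)) and ((3 * 1) > (y % (x - -1)))) evaluates to false; next x becomes -12; next u becomes 1; next at k=-2:; next u becomes -3; next at k=-1:; next u becomes 9; next at k=0:; next u becomes -27; next at k=1:; next u becomes 81; next at k=2:; next u becomes -243; next at k=3:; next u becomes 729; next t becomes -12; next final value 3
eval_b: t becomes 20; next (min(8, x) == (t // 3)) evaluates to false; next (((1 + x) < (y * t)) or ((t - -3) < (-t))) evaluates to false; next hits division by zero so the output is ERROR
3 != ERROR, so the rewrite changes behavior.
verdict: not equivalent; witness: x=-1, y=-2


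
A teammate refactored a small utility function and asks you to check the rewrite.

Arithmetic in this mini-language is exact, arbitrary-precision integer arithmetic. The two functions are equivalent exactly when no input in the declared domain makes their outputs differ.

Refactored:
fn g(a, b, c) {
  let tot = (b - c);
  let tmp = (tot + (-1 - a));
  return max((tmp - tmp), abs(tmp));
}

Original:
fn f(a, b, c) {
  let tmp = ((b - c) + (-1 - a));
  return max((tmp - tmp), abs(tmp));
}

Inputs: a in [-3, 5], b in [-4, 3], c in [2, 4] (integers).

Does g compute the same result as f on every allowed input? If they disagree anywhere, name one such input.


The two are interchangeable: local variable names differ, plus statement counts differ, and every declared input agrees.
One worked example (a=3, b=1, c=3) — f: tmp = -6; return 6; g: tot = -2; tmp = -6; return 6; agreement on 6.
An exhaustive pass over the 216 declared inputs shows identical outputs.
verdict: equivalent


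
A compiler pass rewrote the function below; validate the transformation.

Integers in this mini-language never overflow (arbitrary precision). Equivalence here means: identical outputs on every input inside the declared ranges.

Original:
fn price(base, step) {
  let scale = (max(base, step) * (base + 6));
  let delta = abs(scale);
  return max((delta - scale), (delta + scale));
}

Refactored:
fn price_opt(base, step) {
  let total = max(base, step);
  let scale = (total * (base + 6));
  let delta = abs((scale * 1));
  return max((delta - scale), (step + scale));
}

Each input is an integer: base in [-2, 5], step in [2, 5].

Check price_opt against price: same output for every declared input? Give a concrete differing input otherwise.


These are not equivalent — on base=-2, step=2 the outputs split (16 vs 10).
price: scale = 8; delta = 8; return 16
price_opt: total = 2; scale = 8; delta = 8; return 10
verdict: not equivalent; witness: base=-2, step=2


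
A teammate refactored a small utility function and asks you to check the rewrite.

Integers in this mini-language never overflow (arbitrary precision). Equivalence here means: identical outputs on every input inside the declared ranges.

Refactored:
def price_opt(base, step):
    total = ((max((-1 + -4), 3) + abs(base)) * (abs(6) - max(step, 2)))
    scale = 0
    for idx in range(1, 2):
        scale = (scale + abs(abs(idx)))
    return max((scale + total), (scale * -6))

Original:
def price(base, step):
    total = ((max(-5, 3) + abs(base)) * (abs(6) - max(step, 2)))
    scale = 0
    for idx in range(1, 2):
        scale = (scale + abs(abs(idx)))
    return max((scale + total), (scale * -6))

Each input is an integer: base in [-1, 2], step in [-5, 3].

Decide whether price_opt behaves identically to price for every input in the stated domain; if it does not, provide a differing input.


The two versions differ — the changes include arithmetic usage differs, constant usage differs.
Spot check at base=0, step=3 — price: total := 9 | scale := 0 | iter idx=1: | scale := 1 | result 10. price_opt: total := 9 | scale := 0 | iter idx=1: | scale := 1 | result 10. Both give 10.
Sweeping the whole domain (36 inputs) finds no disagreement.
verdict: equivalent


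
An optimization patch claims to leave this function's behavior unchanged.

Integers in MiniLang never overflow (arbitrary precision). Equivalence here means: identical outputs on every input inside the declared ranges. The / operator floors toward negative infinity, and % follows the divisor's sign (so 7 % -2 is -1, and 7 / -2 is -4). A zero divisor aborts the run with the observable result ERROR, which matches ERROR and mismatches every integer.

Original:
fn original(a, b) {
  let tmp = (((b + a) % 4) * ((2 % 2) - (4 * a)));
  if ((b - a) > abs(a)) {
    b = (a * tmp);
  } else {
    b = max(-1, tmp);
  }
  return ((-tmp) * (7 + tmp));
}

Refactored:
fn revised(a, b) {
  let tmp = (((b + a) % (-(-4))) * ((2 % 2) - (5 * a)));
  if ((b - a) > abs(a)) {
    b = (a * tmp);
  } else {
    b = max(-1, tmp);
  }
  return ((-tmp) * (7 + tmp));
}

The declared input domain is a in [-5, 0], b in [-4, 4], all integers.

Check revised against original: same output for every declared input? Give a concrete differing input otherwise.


Evaluate both at a=-5, b=-4.
original: tmp becomes 60; next ((b - a) > abs(a)) evaluates to false; next b becomes 60; next final value -4020
revised: tmp becomes 75; next ((b - a) > abs(a)) evaluates to false; next b becomes 75; next final value -6150
-4020 != -6150, so the rewrite changes behavior.
verdict: not equivalent; witness: a=-5, b=-4


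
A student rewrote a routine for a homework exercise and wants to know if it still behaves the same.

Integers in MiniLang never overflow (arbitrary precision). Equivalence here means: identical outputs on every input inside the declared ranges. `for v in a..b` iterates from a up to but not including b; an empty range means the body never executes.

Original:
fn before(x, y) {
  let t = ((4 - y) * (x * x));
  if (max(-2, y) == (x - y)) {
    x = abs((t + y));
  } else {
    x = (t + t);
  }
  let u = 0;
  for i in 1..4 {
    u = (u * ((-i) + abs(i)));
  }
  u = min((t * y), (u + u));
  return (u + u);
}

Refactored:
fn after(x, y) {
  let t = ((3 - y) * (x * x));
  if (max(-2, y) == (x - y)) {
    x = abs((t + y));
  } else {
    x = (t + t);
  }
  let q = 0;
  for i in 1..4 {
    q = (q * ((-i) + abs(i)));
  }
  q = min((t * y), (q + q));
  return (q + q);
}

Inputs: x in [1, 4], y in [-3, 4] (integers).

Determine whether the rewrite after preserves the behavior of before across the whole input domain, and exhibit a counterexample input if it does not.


These are not equivalent — on x=1, y=-3 the outputs split (-42 vs -36).
before: t=7, then (max(-2, y) == (x - y)) is false, then x=14, then u=0, then (i=1), then u=0, then (i=2), then u=0, then (i=3), then u=0, then u=-21, then returns -42
after: t=6, then (max(-2, y) == (x - y)) is false, then x=12, then q=0, then (i=1), then q=0, then (i=2), then q=0, then (i=3), then q=0, then q=-18, then returns -36
verdict: not equivalent; witness: x=1, y=-3


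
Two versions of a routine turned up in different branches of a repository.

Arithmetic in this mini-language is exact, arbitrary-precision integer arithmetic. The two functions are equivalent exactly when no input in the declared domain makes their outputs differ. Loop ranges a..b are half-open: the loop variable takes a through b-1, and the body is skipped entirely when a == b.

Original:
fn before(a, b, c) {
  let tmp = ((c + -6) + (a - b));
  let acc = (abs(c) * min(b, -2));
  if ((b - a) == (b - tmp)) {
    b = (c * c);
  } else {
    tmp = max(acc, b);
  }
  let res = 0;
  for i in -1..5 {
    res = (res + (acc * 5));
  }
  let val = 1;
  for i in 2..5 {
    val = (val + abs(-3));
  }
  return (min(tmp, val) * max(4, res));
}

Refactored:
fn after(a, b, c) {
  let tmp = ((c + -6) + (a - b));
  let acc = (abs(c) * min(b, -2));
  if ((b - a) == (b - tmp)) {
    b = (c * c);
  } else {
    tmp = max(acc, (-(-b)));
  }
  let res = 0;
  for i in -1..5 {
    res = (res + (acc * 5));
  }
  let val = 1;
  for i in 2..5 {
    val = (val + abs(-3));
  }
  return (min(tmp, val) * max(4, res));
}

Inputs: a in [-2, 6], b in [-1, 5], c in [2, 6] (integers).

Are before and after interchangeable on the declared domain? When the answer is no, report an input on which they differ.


Reading the diff, among the changes: same computation, different form.
As a probe, take a=4, b=2, c=6: before runs tmp = 2; acc = -12; ((b - a) == (b - tmp)) -> false; tmp = 2; res = 0; [i=-1]; res = -60; [i=0]; res = -120; [i=1]; res = -180; [i=2]; res = -240; [i=3]; res = -300; [i=4]; res = -360; val = 1; [i=2]; val = 4; [i=3]; val = 7; [i=4]; val = 10; return 8; after runs tmp = 2; acc = -12; ((b - a) == (b - tmp)) -> false; tmp = 2; res = 0; [i=-1]; res = -60; [i=0]; res = -120; [i=1]; res = -180; [i=2]; res = -240; [i=3]; res = -300; [i=4]; res = -360; val = 1; [i=2]; val = 4; [i=3]; val = 7; [i=4]; val = 10; return 8; both end at 8.
Sweeping the whole domain (315 inputs) finds no disagreement.
verdict: equivalent


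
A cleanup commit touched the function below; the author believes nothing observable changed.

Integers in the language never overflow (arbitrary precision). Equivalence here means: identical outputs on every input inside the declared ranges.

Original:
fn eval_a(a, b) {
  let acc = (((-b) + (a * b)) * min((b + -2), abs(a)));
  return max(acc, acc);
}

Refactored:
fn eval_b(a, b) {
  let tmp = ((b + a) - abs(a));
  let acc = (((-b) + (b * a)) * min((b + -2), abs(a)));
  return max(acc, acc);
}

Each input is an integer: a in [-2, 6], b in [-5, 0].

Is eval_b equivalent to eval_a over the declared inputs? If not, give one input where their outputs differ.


This is a faithful refactor — local variable names differ, and statement counts differ, and arithmetic usage differs, and min/max/abs usage differs, but the computed results match everywhere.
As a probe, take a=3, b=-2: eval_a runs acc becomes 16; next final value 16; eval_b runs tmp becomes -2; next acc becomes 16; next final value 16; both end at 16.
Sweeping the whole domain (54 inputs) finds no disagreement.
verdict: equivalent


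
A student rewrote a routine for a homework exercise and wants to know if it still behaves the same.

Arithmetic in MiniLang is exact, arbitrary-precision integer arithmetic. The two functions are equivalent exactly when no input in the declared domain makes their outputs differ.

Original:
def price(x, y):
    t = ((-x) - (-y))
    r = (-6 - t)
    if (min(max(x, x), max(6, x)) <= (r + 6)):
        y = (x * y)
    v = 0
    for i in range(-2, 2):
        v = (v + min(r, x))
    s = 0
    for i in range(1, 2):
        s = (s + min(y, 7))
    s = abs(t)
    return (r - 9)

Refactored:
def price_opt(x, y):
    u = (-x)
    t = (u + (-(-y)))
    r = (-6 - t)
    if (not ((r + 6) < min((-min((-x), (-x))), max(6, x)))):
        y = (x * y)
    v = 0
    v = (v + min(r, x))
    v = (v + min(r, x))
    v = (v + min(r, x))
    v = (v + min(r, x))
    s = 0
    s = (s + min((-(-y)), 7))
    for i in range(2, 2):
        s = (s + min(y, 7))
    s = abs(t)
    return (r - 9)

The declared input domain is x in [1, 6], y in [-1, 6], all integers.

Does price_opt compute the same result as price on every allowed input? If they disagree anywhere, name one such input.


The two versions differ — the changes include comparison usage differs; also min/max/abs usage differs; also boolean connective usage differs; also arithmetic usage differs; also statement counts differ; also constant usage differs; also loop structure differs; also local variable names differ.
One worked example (x=3, y=4) — price: t becomes 1; next r becomes -7; next (min(max(x, x), max(6, x)) <= (r + 6)) evaluates to false; next v becomes 0; next at i=-2:; next v becomes -7; next at i=-1:; next v becomes -14; next at i=0:; next v becomes -21; next at i=1:; next v becomes -28; next s becomes 0; next at i=1:; next s becomes 4; next s becomes 1; next final value -16; price_opt: u becomes -3; next t becomes 1; next r becomes -7; next (not ((r + 6) < min((-min((-x), (-x))), max(6, x)))) evaluates to false; next v becomes 0; next v becomes -7; next v becomes -14; next v becomes -21; next v becomes -28; next s becomes 0; next s becomes 4; next i never enters its loop body; next s becomes 1; next final value -16; agreement on -16.
Across all 48 domain points the two functions coincide.
verdict: equivalent


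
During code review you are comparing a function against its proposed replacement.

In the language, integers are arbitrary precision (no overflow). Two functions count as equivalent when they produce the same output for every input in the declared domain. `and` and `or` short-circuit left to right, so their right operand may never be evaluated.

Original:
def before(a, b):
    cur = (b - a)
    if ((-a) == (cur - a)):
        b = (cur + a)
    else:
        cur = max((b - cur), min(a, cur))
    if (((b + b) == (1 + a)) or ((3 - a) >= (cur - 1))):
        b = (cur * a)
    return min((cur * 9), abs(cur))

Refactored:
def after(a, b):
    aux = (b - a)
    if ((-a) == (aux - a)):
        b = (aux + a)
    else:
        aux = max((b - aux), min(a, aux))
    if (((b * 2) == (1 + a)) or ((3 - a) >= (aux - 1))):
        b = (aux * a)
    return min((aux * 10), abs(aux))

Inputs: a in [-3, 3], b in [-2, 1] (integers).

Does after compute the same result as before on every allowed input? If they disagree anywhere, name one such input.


Take a=-3, b=-2.
before: cur becomes 1; next ((-a) == (cur - a)) evaluates to false; next cur becomes -3; next (((b + b) == (1 + a)) or ((3 - a) >= (cur - 1))) evaluates to true; next b becomes 9; next final value -27
after: aux becomes 1; next ((-a) == (aux - a)) evaluates to false; next aux becomes -3; next (((b * 2) == (1 + a)) or ((3 - a) >= (aux - 1))) evaluates to true; next b becomes 9; next final value -30
-27 against -30: the behavior changed.
verdict: not equivalent; witness: a=-3, b=-2


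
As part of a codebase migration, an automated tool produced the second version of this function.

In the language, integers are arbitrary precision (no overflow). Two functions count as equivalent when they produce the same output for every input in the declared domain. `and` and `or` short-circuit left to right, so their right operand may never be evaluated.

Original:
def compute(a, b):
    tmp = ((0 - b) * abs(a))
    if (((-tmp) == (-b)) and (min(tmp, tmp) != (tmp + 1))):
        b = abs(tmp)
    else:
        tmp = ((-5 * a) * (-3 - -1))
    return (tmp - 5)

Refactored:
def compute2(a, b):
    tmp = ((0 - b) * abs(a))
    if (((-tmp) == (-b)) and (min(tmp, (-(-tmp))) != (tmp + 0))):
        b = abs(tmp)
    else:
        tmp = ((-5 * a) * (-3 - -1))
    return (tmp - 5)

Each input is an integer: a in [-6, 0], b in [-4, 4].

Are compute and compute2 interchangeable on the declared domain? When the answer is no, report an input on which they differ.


a=-6, b=0 yields -5 from compute but -65 from compute2.
verdict: not equivalent; witness: a=-6, b=0


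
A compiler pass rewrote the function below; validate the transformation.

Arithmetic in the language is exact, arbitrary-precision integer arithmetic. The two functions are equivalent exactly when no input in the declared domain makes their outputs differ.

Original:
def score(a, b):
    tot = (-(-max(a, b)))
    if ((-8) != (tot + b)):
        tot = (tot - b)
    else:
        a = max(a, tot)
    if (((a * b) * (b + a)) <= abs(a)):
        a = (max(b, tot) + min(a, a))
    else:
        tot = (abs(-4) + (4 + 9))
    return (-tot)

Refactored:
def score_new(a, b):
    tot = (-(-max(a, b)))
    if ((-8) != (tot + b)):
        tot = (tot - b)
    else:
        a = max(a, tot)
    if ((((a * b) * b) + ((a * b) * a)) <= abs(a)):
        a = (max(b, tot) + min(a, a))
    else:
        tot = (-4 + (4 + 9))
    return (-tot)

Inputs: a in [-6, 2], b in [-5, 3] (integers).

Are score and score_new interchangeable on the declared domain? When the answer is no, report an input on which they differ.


Evaluate both at a=-6, b=1.
score: tot = 1; ((-8) != (tot + b)) -> true; tot = 0; (((a * b) * (b + a)) <= abs(a)) -> false; tot = 17; return -17
score_new: tot = 1; ((-8) != (tot + b)) -> true; tot = 0; ((((a * b) * b) + ((a * b) * a)) <= abs(a)) -> false; tot = 9; return -9
-17 and -9 differ, so these are not the same function on this domain.
verdict: not equivalent; witness: a=-6, b=1


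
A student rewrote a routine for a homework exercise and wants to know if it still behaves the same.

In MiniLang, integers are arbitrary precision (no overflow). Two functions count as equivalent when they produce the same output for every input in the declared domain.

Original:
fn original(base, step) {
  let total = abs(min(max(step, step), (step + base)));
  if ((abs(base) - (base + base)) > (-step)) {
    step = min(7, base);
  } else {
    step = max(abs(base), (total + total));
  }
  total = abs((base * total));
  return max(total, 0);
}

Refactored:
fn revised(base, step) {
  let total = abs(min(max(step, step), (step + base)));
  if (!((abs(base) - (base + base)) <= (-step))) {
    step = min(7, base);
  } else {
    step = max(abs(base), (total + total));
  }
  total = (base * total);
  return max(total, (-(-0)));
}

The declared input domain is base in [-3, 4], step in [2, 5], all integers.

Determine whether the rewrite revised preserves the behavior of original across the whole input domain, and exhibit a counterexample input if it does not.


Not equivalent: base=-3, step=2 separates them (3 vs 0).
original: total = 1; ((abs(base) - (base + base)) > (-step)) -> true; step = -3; total = 3; return 3
revised: total = 1; (!((abs(base) - (base + base)) <= (-step))) -> true; step = -3; total = -3; return 0
verdict: not equivalent; witness: base=-3, step=2


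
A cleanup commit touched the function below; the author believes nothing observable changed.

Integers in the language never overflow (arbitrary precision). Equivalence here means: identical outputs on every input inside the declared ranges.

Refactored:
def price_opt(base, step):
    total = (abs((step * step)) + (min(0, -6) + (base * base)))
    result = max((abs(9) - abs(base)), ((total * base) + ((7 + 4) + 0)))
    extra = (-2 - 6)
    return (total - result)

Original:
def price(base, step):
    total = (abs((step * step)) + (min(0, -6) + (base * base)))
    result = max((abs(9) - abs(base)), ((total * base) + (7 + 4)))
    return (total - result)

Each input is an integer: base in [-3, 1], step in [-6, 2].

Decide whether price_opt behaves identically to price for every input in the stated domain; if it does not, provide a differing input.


The two are interchangeable: constant usage differs, and local variable names differ, and statement counts differ, and arithmetic usage differs, and every declared input agrees.
Tracing base=1, step=-6: price: total = 31; result = 42; return -11 | price_opt: total = 31; result = 42; extra = -8; return -11 — matching result -11.
Every one of the 45 inputs gives matching results.
verdict: equivalent


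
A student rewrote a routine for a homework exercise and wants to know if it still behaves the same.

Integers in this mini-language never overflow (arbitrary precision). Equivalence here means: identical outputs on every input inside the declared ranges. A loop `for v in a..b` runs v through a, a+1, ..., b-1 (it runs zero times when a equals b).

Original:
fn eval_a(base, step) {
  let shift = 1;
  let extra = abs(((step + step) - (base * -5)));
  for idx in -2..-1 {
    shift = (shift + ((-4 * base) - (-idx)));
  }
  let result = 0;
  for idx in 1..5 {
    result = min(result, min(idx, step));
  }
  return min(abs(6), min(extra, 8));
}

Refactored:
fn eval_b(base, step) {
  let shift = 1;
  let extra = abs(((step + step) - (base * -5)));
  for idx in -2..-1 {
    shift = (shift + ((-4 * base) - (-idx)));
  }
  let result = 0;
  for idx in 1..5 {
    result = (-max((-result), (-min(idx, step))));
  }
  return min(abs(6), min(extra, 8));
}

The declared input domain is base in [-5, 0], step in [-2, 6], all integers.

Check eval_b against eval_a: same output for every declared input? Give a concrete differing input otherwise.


Behavior is preserved: although min/max/abs usage differs, the outputs never diverge.
Tracing base=0, step=4: eval_a: shift := 1 | extra := 8 | iter idx=-2: | shift := -1 | result := 0 | iter idx=1: | result := 0 | iter idx=2: | result := 0 | iter idx=3: | result := 0 | iter idx=4: | result := 0 | result 6 | eval_b: shift := 1 | extra := 8 | iter idx=-2: | shift := -1 | result := 0 | iter idx=1: | result := 0 | iter idx=2: | result := 0 | iter idx=3: | result := 0 | iter idx=4: | result := 0 | result 6 — matching result 6.
Across all 54 domain points the two functions coincide.
verdict: equivalent


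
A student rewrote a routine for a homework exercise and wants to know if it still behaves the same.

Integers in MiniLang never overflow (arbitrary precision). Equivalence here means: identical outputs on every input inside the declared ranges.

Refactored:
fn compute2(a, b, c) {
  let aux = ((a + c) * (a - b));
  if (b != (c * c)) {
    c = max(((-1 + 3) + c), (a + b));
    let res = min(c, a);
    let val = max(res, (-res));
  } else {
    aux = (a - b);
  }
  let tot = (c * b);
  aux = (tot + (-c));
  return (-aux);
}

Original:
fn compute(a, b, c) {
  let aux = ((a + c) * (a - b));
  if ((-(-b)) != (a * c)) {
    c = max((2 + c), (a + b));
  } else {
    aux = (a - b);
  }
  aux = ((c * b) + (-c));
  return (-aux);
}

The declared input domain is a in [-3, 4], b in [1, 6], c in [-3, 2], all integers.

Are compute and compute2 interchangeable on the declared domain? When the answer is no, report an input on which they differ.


On input a=-3, b=3, c=-1, compute returns 2 while compute2 returns -2.
verdict: not equivalent; witness: a=-3, b=3, c=-1


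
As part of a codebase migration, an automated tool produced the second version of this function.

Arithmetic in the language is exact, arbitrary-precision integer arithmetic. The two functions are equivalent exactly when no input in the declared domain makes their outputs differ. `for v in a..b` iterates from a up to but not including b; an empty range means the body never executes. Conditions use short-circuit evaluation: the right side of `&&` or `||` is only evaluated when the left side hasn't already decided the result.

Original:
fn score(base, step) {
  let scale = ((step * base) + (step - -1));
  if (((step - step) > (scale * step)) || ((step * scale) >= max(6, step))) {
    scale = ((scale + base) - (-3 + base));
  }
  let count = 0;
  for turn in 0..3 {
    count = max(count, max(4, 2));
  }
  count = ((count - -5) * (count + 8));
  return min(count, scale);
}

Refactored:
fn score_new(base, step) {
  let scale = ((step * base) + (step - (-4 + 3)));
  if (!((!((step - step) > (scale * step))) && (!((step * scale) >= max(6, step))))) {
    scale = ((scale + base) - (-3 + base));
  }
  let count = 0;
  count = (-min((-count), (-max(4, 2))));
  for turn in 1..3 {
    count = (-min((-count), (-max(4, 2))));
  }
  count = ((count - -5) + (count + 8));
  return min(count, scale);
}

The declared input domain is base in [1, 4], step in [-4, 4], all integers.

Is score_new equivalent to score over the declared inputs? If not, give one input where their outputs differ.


There is a counterexample at base=4, step=4: 24 on one side, 21 on the other.
score: scale=21, then (((step - step) > (scale * step)) || ((step * scale) >= max(6, step))) is true, then scale=24, then count=0, then (turn=0), then count=4, then (turn=1), then count=4, then (turn=2), then count=4, then count=108, then returns 24
score_new: scale=21, then (!((!((step - step) > (scale * step))) && (!((step * scale) >= max(6, step))))) is true, then scale=24, then count=0, then count=4, then (turn=1), then count=4, then (turn=2), then count=4, then count=21, then returns 21
verdict: not equivalent; witness: base=4, step=4


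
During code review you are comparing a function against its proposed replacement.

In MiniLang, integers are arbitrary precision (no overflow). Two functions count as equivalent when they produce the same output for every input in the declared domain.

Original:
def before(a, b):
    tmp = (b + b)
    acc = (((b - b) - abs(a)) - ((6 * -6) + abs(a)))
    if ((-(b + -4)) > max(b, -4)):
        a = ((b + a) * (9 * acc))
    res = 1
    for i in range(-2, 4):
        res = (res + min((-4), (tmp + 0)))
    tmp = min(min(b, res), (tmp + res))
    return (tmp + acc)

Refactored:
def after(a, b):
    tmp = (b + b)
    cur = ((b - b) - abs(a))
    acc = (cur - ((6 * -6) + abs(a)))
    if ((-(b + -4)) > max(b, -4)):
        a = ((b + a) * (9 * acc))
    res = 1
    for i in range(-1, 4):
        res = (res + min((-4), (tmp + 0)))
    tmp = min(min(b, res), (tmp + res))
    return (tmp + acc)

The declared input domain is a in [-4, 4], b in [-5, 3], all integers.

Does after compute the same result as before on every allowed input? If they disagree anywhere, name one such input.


Not equivalent: a=-4, b=-5 separates them (-41 vs -31).
before: tmp becomes -10; next acc becomes 28; next ((-(b + -4)) > max(b, -4)) evaluates to true; next a becomes -2268; next res becomes 1; next at i=-2:; next res becomes -9; next at i=-1:; next res becomes -19; next at i=0:; next res becomes -29; next at i=1:; next res becomes -39; next at i=2:; next res becomes -49; next at i=3:; next res becomes -59; next tmp becomes -69; next final value -41
after: tmp becomes -10; next cur becomes -4; next acc becomes 28; next ((-(b + -4)) > max(b, -4)) evaluates to true; next a becomes -2268; next res becomes 1; next at i=-1:; next res becomes -9; next at i=0:; next res becomes -19; next at i=1:; next res becomes -29; next at i=2:; next res becomes -39; next at i=3:; next res becomes -49; next tmp becomes -59; next final value -31
verdict: not equivalent; witness: a=-4, b=-5


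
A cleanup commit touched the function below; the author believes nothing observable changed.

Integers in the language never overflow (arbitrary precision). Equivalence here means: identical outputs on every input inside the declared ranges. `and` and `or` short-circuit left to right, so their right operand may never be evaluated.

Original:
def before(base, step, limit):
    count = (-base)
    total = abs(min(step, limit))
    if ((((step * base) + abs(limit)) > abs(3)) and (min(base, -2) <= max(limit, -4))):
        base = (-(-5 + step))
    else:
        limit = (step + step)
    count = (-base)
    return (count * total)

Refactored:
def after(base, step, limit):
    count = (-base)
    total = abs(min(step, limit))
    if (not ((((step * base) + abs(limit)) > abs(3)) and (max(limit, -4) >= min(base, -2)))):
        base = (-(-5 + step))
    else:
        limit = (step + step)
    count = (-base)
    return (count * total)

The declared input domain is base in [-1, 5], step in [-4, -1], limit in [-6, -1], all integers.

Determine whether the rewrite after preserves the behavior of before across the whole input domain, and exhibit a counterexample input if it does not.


Input base=-1, step=-4, limit=-6: 6 from before versus -54 from after.
verdict: not equivalent; witness: base=-1, step=-4, limit=-6


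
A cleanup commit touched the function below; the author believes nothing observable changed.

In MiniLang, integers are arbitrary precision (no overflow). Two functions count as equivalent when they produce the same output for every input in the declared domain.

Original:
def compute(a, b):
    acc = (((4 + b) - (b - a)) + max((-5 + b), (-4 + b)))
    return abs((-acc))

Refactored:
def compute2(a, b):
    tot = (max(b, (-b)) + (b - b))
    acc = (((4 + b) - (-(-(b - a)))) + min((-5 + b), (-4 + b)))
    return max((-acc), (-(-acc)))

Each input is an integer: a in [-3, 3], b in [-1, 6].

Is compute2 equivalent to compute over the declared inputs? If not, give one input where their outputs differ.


Consider the input a=-3, b=-1.
compute: acc := -4 | result 4
compute2: tot := 1 | acc := -5 | result 5
4 and 5 differ, so these are not the same function on this domain.
verdict: not equivalent; witness: a=-3, b=-1


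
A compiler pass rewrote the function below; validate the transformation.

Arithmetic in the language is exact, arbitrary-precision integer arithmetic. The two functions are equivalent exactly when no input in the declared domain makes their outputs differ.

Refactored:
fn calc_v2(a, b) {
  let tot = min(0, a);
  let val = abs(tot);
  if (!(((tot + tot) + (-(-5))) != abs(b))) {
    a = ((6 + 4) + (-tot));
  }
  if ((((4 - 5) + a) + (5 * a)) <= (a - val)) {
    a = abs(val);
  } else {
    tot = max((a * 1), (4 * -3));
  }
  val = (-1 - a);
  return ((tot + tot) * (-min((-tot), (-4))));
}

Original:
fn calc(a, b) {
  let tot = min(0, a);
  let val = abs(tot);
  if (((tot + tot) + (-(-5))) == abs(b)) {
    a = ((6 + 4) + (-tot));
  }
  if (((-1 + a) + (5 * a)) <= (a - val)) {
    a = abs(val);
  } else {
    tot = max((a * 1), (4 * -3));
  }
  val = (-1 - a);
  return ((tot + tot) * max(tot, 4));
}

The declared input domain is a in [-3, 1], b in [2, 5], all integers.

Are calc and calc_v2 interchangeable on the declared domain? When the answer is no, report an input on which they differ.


Side by side, the visible changes include: boolean connective usage differs, arithmetic usage differs, min/max/abs usage differs, constant usage differs, comparison usage differs.
Spot check at a=-3, b=4 — calc: tot=-3, then val=3, then (((tot + tot) + (-(-5))) == abs(b)) is false, then (((-1 + a) + (5 * a)) <= (a - val)) is true, then a=3, then val=-4, then returns -24. calc_v2: tot=-3, then val=3, then (!(((tot + tot) + (-(-5))) != abs(b))) is false, then ((((4 - 5) + a) + (5 * a)) <= (a - val)) is true, then a=3, then val=-4, then returns -24. Both give -24.
Across all 20 domain points the two functions coincide.
verdict: equivalent


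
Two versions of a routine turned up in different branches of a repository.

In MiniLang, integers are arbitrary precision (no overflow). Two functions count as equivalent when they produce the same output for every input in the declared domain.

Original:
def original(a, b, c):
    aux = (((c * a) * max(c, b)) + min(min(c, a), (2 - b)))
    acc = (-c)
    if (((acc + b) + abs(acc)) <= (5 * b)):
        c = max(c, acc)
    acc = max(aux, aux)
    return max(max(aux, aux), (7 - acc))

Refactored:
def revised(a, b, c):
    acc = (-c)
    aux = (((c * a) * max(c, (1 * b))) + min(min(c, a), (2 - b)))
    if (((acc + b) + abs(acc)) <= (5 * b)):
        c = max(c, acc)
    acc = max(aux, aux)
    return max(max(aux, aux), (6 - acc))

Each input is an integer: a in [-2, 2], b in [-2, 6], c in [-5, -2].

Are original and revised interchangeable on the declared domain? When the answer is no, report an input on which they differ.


a=-2, b=-2, c=-5 yields 32 from original but 31 from revised.
verdict: not equivalent; witness: a=-2, b=-2, c=-5


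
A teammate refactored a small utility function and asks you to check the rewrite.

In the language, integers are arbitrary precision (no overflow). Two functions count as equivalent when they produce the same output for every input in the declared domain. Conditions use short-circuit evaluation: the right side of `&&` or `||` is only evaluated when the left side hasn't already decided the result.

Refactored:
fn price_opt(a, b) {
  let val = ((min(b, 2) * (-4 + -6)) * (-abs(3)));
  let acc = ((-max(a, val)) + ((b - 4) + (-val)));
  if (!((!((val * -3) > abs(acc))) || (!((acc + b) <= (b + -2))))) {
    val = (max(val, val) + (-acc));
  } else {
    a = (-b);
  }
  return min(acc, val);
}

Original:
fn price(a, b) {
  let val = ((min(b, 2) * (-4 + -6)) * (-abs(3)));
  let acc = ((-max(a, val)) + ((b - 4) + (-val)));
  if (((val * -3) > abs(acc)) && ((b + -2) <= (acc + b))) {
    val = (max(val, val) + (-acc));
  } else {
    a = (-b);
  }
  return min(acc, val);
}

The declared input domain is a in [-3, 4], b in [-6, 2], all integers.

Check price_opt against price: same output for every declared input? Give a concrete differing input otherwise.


Take a=-3, b=-6.
price: val becomes -180; next acc becomes 173; next (((val * -3) > abs(acc)) && ((b + -2) <= (acc + b))) evaluates to true; next val becomes -353; next final value -353
price_opt: val becomes -180; next acc becomes 173; next (!((!((val * -3) > abs(acc))) || (!((acc + b) <= (b + -2))))) evaluates to false; next a becomes 6; next final value -180
-353 != -180, so the rewrite changes behavior.
verdict: not equivalent; witness: a=-3, b=-6
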